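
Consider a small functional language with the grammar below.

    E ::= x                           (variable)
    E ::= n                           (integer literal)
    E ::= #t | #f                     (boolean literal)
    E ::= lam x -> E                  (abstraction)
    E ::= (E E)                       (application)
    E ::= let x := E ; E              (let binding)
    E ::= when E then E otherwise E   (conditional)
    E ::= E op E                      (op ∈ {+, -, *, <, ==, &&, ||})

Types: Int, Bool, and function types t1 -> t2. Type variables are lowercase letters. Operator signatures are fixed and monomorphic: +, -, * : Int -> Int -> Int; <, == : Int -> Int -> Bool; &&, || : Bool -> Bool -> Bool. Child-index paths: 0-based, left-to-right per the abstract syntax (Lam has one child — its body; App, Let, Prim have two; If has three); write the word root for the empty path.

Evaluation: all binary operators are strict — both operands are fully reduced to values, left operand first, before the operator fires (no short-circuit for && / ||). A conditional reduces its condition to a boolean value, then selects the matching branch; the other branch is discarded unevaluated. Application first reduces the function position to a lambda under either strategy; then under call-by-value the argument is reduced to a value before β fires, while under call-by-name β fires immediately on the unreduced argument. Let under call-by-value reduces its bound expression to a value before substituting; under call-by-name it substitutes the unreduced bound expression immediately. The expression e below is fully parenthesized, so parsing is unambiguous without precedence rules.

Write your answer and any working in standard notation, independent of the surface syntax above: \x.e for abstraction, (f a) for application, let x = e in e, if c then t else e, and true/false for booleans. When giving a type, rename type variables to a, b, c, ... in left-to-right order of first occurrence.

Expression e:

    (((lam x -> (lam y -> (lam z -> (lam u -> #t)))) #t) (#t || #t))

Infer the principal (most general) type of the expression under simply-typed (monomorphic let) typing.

Answer: a -> b -> Bool

Derivation:
\u._ : d -> Bool
\z._ : c -> d -> Bool
\y._ : b -> c -> d -> Bool
\x._ : a -> b -> c -> d -> Bool
  unify a -> b -> c -> d -> Bool ~ Bool -> e
  unify a ~ Bool
  unify b -> c -> d -> Bool ~ e
_ _ : b -> c -> d -> Bool
  unify Bool ~ Bool
  unify Bool ~ Bool
  unify b -> c -> d -> Bool ~ Bool -> f
  unify b ~ Bool
  unify c -> d -> Bool ~ f
_ _ : c -> d -> Bool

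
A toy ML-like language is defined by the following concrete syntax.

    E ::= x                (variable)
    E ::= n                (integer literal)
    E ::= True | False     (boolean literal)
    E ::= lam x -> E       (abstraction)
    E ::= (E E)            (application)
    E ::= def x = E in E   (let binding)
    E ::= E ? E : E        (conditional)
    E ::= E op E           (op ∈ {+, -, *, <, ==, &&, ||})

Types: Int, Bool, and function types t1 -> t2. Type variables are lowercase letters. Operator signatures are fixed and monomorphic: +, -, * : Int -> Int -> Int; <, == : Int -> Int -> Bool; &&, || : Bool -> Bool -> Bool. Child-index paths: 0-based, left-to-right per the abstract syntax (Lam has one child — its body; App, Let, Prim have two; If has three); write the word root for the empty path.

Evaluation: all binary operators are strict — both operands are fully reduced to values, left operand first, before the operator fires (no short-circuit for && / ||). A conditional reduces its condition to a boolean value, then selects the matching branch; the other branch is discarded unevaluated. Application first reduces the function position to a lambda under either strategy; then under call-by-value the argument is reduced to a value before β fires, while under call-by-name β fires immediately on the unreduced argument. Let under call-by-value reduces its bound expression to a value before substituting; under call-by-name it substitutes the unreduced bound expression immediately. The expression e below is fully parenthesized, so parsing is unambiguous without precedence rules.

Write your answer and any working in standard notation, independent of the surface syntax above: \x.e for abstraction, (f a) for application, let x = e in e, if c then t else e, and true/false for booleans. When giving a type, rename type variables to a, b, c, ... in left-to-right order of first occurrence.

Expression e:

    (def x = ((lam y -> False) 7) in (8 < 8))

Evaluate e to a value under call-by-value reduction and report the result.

Answer: false

Derivation:
step 0: (let x = ((\y.false) 7) in (8 < 8))
step 1: [beta@0] (let x = false in (8 < 8))
step 2: [let@root] (8 < 8)
step 3: [delta@root] false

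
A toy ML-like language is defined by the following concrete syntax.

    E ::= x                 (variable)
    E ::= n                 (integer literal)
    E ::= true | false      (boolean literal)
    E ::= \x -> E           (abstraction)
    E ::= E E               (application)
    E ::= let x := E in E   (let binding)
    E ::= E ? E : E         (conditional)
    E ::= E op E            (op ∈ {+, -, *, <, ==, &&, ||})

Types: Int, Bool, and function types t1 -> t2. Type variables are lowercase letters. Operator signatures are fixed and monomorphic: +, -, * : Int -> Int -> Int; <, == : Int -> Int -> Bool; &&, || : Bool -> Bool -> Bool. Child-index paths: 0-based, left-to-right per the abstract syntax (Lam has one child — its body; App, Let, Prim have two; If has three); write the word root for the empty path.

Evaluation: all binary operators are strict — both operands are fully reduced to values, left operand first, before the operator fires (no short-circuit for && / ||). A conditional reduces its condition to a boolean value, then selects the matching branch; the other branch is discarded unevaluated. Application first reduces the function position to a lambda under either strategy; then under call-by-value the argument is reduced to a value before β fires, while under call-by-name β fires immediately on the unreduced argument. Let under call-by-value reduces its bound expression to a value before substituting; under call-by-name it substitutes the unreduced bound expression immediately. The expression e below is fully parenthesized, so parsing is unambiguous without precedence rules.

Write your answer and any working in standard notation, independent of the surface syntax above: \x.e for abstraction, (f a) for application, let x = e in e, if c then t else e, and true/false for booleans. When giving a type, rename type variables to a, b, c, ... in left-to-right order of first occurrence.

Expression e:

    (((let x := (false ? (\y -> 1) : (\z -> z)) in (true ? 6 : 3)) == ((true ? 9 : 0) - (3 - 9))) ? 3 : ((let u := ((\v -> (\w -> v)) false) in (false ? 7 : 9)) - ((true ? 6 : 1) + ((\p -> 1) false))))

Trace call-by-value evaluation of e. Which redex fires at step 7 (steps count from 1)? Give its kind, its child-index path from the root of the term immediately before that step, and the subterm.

Derivation:
step 0: (if ((let x = (if false then (\y.1) else (\z.z)) in (if true then 6 else 3)) == ((if true then 9 else 0) - (3 - 9))) then 3 else ((let u = ((\v.(\w.v)) false) in (if false then 7 else 9)) - ((if true then 6 else 1) + ((\p.1) false))))
step 1: [if@0.0.0] (if ((let x = (\z.z) in (if true then 6 else 3)) == ((if true then 9 else 0) - (3 - 9))) then 3 else ((let u = ((\v.(\w.v)) false) in (if false then 7 else 9)) - ((if true then 6 else 1) + ((\p.1) false))))
step 2: [let@0.0] (if ((if true then 6 else 3) == ((if true then 9 else 0) - (3 - 9))) then 3 else ((let u = ((\v.(\w.v)) false) in (if false then 7 else 9)) - ((if true then 6 else 1) + ((\p.1) false))))
step 3: [if@0.0] (if (6 == ((if true then 9 else 0) - (3 - 9))) then 3 else ((let u = ((\v.(\w.v)) false) in (if false then 7 else 9)) - ((if true then 6 else 1) + ((\p.1) false))))
step 4: [if@0.1.0] (if (6 == (9 - (3 - 9))) then 3 else ((let u = ((\v.(\w.v)) false) in (if false then 7 else 9)) - ((if true then 6 else 1) + ((\p.1) false))))
step 5: [delta@0.1.1] (if (6 == (9 - -6)) then 3 else ((let u = ((\v.(\w.v)) false) in (if false then 7 else 9)) - ((if true then 6 else 1) + ((\p.1) false))))
step 6: [delta@0.1] (if (6 == 15) then 3 else ((let u = ((\v.(\w.v)) false) in (if false then 7 else 9)) - ((if true then 6 else 1) + ((\p.1) false))))
step 7: [delta@0] (if false then 3 else ((let u = ((\v.(\w.v)) false) in (if false then 7 else 9)) - ((if true then 6 else 1) + ((\p.1) false))))

Answer: delta at 0 : (6 == 15)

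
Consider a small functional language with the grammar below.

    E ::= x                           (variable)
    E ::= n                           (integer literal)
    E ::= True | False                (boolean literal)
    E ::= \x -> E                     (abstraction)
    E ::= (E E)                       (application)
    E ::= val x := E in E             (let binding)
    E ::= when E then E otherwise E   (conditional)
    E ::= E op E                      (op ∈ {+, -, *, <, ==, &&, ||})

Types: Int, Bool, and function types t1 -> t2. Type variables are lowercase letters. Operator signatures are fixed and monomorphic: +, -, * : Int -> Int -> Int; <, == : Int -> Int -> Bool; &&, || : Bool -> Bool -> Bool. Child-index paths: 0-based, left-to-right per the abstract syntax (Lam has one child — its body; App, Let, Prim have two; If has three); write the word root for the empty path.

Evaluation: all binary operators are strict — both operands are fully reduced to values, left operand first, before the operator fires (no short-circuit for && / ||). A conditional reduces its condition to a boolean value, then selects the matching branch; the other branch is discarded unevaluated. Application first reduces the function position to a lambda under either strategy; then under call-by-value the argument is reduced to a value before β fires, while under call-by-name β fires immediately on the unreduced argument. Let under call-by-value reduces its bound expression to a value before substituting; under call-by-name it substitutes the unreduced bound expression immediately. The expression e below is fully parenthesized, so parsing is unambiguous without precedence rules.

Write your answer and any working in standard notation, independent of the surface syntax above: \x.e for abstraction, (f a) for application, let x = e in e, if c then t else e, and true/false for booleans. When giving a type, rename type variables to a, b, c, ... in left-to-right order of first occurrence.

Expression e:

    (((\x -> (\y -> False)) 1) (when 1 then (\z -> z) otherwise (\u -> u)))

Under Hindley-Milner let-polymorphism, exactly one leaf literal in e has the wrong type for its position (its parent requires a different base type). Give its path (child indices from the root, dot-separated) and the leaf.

Working:
\y._ : b -> Bool
\x._ : a -> b -> Bool
  unify a -> b -> Bool ~ Int -> c
  unify a ~ Int
  unify b -> Bool ~ c
_ _ : b -> Bool
  unify Int ~ Bool
  FAIL: mismatch Int ~ Bool

Answer: 1.0 : 1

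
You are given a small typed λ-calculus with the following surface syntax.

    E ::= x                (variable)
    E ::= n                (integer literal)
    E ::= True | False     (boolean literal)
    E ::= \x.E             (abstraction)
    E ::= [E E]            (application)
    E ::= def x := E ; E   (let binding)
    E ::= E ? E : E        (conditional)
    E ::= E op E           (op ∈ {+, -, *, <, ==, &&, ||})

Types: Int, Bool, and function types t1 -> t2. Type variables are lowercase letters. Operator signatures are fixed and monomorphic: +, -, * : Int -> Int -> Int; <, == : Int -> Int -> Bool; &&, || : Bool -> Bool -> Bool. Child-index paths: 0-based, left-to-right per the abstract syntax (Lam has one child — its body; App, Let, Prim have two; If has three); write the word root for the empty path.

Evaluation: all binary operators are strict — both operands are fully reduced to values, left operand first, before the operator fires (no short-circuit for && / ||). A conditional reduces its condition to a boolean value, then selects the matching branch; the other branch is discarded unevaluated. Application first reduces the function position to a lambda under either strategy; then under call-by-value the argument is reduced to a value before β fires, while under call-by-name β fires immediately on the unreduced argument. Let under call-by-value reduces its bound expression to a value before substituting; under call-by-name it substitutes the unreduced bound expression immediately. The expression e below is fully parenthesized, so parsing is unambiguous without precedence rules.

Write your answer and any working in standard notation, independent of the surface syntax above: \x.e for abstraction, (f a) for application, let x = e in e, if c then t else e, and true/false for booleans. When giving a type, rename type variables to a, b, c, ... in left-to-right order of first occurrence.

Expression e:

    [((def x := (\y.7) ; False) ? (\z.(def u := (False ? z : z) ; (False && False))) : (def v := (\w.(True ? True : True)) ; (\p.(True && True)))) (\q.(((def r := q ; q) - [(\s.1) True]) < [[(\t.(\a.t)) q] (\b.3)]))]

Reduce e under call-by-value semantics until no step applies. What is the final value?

Answer: true

Derivation:
step 0: ((if (let x = (\y.7) in false) then (\z.(let u = (if false then z else z) in (false && false))) else (let v = (\w.(if true then true else true)) in (\p.(true && true)))) (\q.(((let r = q in q) - ((\s.1) true)) < (((\t.(\a.t)) q) (\b.3)))))
step 1: [let@0.0] ((if false then (\z.(let u = (if false then z else z) in (false && false))) else (let v = (\w.(if true then true else true)) in (\p.(true && true)))) (\q.(((let r = q in q) - ((\s.1) true)) < (((\t.(\a.t)) q) (\b.3)))))
step 2: [if@0] ((let v = (\w.(if true then true else true)) in (\p.(true && true))) (\q.(((let r = q in q) - ((\s.1) true)) < (((\t.(\a.t)) q) (\b.3)))))
step 3: [let@0] ((\p.(true && true)) (\q.(((let r = q in q) - ((\s.1) true)) < (((\t.(\a.t)) q) (\b.3)))))
step 4: [beta@root] (true && true)
step 5: [delta@root] true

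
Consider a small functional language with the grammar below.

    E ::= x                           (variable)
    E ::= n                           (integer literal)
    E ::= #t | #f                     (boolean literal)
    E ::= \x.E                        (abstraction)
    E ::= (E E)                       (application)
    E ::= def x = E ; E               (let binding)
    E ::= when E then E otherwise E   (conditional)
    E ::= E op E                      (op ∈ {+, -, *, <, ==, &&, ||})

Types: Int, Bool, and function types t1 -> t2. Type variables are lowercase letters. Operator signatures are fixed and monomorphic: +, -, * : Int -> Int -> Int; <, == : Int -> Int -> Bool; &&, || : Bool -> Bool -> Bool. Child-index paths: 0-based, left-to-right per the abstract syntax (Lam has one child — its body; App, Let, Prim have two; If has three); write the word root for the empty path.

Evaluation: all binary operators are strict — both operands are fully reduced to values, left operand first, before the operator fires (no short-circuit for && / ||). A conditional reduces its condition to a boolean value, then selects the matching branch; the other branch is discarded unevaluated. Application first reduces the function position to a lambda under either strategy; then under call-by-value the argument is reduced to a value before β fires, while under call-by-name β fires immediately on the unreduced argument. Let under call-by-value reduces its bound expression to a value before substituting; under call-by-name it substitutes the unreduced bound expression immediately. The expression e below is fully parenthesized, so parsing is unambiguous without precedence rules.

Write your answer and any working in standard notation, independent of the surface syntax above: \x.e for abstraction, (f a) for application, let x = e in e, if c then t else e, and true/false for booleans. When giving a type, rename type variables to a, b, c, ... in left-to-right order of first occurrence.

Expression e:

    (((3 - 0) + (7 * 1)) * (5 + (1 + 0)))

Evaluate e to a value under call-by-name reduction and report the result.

Trace:
step 0: (((3 - 0) + (7 * 1)) * (5 + (1 + 0)))
step 1: [delta@0.0] ((3 + (7 * 1)) * (5 + (1 + 0)))
step 2: [delta@0.1] ((3 + 7) * (5 + (1 + 0)))
step 3: [delta@0] (10 * (5 + (1 + 0)))
step 4: [delta@1.1] (10 * (5 + 1))
step 5: [delta@1] (10 * 6)
step 6: [delta@root] 60

Answer: 60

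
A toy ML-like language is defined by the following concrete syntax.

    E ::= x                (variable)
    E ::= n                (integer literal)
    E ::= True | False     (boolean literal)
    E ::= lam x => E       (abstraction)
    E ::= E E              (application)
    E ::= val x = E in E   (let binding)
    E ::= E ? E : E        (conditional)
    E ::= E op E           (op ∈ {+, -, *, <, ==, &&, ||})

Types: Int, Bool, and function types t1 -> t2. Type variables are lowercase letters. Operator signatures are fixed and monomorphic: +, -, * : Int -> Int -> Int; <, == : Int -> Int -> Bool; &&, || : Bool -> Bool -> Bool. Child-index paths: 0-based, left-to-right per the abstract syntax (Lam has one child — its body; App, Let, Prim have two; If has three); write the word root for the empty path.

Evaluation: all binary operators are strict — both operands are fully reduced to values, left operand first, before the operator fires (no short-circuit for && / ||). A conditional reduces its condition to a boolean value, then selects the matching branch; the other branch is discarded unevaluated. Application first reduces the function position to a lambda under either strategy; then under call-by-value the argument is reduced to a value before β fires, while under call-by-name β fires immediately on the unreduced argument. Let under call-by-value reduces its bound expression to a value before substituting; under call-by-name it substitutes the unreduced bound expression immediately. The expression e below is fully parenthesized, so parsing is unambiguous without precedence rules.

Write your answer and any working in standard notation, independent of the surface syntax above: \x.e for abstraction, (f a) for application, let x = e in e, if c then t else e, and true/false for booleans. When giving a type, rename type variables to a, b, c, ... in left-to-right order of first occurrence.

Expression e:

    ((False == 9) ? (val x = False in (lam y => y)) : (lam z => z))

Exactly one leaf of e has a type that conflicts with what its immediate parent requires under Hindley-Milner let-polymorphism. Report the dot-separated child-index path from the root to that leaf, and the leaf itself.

Derivation:
  unify Bool ~ Int
  FAIL: mismatch Bool ~ Int

Answer: 0.0 : false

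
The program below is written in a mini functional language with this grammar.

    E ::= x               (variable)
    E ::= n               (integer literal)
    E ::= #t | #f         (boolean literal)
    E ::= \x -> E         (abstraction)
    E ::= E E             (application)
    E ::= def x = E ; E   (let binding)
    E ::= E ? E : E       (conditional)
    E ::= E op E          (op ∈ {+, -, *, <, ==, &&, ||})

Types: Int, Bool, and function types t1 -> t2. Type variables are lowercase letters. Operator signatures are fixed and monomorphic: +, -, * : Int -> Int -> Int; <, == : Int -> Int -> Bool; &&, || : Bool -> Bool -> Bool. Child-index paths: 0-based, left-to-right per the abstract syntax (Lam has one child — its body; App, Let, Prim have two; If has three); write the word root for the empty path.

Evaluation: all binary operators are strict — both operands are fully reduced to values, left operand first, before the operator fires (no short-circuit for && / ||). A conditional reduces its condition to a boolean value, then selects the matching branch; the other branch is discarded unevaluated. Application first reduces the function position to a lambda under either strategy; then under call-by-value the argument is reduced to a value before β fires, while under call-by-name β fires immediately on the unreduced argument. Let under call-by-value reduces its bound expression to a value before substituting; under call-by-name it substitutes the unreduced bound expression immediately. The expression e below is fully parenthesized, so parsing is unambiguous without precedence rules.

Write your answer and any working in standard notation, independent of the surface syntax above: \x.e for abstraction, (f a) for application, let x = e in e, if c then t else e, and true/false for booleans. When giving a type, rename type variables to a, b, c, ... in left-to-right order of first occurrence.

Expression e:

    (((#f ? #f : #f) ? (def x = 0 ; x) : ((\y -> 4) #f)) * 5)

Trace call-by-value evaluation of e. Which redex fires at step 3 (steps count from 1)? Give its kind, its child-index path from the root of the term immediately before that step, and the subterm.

Working:
step 0: ((if (if false then false else false) then (let x = 0 in x) else ((\y.4) false)) * 5)
step 1: [if@0.0] ((if false then (let x = 0 in x) else ((\y.4) false)) * 5)
step 2: [if@0] (((\y.4) false) * 5)
step 3: [beta@0] (4 * 5)

Answer: beta at 0 : ((\y.4) false)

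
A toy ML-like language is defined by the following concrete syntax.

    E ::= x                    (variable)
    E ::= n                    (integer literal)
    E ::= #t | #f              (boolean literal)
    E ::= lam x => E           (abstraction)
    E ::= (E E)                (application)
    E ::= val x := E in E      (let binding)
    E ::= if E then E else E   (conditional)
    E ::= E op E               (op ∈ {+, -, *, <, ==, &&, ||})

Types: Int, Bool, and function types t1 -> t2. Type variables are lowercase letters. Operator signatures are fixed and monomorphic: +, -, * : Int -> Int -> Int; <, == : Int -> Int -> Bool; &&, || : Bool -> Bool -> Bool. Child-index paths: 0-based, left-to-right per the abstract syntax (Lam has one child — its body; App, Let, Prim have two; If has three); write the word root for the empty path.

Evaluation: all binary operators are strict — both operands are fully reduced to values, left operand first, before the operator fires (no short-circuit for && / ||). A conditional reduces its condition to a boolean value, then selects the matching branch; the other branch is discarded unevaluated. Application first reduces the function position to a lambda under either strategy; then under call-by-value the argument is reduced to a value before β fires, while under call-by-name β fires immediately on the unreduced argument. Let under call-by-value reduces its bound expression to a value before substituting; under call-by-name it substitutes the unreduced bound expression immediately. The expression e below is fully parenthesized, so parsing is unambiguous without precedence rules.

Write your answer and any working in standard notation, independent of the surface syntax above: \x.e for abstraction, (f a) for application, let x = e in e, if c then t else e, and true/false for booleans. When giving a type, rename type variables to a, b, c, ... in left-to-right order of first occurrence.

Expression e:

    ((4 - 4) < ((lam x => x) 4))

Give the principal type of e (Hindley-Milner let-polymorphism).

Answer: Bool

Derivation:
  unify Int ~ Int
  unify Int ~ Int
  unify Int ~ Int
x : a
\x._ : a -> a
  unify a -> a ~ Int -> b
  unify a ~ Int
  unify Int ~ b
_ _ : Int
  unify Int ~ Int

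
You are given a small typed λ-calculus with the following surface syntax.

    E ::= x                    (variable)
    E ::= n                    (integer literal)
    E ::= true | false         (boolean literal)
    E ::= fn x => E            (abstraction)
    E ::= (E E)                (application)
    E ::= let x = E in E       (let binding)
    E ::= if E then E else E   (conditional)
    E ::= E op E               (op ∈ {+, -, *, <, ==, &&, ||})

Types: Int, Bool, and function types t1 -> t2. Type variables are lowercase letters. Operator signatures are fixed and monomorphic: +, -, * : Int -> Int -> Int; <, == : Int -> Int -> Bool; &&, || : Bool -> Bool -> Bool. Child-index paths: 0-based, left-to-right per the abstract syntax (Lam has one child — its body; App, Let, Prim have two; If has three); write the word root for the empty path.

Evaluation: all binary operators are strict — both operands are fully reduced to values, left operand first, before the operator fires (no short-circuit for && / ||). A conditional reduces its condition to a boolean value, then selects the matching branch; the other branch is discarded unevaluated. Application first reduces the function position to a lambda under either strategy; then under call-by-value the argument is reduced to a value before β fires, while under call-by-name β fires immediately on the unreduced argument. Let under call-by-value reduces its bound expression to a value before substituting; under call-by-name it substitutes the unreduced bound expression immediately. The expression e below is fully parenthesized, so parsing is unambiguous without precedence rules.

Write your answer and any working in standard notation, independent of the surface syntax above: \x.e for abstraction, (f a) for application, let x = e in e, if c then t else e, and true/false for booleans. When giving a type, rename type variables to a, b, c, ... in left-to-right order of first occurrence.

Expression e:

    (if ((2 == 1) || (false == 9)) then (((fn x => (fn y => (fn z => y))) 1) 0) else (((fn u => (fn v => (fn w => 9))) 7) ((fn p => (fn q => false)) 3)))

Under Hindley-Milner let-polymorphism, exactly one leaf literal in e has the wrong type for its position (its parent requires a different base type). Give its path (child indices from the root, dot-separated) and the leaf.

Derivation:
  unify Int ~ Int
  unify Int ~ Int
  unify Bool ~ Bool
  unify Bool ~ Int
  FAIL: mismatch Bool ~ Int

Answer: 0.1.0 : false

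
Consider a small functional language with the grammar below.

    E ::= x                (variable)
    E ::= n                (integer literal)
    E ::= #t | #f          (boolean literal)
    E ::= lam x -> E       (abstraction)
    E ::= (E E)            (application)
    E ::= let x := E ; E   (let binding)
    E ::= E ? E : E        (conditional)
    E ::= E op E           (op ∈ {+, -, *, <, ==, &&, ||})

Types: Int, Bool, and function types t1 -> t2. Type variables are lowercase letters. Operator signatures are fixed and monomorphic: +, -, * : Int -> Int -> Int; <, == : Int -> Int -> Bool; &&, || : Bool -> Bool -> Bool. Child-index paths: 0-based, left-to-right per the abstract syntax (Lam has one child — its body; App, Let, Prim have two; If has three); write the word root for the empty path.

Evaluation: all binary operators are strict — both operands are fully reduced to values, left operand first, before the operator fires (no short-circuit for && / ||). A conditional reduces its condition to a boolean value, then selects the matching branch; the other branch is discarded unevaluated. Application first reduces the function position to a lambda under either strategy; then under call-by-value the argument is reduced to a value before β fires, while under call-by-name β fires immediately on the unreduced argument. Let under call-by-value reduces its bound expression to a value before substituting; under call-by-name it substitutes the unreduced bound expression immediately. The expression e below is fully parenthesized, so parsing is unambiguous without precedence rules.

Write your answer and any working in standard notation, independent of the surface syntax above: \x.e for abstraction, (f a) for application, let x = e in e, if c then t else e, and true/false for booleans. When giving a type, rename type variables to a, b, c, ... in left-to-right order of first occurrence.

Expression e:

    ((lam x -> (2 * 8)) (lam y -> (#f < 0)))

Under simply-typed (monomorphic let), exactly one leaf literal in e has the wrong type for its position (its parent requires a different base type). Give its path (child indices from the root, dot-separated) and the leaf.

Working:
  unify Int ~ Int
  unify Int ~ Int
\x._ : a -> Int
  unify Bool ~ Int
  FAIL: mismatch Bool ~ Int

Answer: 1.0.0 : false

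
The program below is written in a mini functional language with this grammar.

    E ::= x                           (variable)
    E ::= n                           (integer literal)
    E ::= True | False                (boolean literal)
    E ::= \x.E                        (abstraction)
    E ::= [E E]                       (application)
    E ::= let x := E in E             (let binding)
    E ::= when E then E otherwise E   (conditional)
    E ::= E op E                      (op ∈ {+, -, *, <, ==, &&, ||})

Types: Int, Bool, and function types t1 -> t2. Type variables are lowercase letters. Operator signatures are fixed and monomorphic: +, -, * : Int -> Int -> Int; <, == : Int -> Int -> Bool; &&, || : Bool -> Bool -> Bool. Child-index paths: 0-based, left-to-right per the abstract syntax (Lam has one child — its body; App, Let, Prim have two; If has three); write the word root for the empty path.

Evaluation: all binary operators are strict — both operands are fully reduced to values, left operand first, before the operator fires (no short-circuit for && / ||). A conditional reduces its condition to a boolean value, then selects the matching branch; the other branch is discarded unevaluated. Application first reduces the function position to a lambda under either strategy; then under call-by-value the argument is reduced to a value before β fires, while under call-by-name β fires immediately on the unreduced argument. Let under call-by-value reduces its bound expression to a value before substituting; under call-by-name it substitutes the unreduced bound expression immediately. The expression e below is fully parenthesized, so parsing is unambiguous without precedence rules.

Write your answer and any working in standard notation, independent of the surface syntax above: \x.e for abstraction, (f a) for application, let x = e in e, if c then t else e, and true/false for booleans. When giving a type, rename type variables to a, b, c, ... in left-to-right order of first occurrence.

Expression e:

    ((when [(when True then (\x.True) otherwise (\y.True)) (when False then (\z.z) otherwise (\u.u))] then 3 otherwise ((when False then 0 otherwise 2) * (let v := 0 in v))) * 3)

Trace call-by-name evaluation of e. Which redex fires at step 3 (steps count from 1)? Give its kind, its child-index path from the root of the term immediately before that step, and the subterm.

Answer: if at 0 : (if true then 3 else ((if false then 0 else 2) * (let v = 0 in v)))

Derivation:
step 0: ((if ((if true then (\x.true) else (\y.true)) (if false then (\z.z) else (\u.u))) then 3 else ((if false then 0 else 2) * (let v = 0 in v))) * 3)
step 1: [if@0.0.0] ((if ((\x.true) (if false then (\z.z) else (\u.u))) then 3 else ((if false then 0 else 2) * (let v = 0 in v))) * 3)
step 2: [beta@0.0] ((if true then 3 else ((if false then 0 else 2) * (let v = 0 in v))) * 3)
step 3: [if@0] (3 * 3)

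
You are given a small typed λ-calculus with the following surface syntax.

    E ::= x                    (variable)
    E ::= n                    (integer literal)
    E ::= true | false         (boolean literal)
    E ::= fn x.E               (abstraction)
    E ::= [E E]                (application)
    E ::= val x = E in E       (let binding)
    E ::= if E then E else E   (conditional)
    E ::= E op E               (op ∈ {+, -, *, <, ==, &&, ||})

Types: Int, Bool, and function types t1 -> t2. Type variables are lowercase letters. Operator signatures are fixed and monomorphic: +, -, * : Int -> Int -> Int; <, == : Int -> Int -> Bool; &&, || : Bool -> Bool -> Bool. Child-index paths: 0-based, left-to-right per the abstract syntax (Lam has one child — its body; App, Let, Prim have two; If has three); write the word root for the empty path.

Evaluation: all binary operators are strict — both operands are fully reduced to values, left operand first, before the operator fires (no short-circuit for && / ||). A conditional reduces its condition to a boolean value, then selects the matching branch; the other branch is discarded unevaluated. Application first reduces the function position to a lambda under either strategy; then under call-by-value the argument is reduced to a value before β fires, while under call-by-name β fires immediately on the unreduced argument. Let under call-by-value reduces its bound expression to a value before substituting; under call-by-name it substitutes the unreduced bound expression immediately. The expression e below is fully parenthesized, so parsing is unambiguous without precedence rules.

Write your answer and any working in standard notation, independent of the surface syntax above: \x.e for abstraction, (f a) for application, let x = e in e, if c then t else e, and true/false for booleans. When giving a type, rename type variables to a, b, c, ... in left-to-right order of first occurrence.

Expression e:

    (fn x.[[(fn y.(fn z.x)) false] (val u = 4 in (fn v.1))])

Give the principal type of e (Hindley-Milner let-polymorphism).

Answer: a -> a

Trace:
x : a
\z._ : c -> a
\y._ : b -> c -> a
  unify b -> c -> a ~ Bool -> d
  unify b ~ Bool
  unify c -> a ~ d
_ _ : c -> a
let u : Int
\v._ : e -> Int
  unify c -> a ~ (e -> Int) -> f
  unify c ~ e -> Int
  unify a ~ f
_ _ : f
\x._ : f -> f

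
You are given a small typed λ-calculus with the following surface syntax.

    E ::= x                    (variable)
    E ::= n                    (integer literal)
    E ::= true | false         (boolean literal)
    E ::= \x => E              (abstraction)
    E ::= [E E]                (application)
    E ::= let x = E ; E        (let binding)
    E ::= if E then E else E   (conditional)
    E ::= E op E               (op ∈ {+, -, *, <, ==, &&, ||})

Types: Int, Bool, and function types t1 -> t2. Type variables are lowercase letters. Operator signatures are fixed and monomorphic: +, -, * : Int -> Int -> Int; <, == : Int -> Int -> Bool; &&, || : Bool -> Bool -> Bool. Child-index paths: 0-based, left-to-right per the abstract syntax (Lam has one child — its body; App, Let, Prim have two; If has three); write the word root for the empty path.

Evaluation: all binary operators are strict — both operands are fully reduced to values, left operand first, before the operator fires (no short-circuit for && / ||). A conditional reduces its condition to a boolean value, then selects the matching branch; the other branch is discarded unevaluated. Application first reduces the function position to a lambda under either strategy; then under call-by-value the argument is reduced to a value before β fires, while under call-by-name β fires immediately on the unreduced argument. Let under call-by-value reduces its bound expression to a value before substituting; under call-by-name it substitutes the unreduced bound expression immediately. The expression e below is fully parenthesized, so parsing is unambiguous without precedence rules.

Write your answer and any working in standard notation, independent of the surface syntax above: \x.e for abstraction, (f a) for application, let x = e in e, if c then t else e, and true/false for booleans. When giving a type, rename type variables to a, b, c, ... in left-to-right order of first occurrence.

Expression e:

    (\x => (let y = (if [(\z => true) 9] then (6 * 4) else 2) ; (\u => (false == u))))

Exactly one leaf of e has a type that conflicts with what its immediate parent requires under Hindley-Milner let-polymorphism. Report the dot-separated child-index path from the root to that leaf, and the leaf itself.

Answer: 0.1.0.0 : false

Working:
\z._ : b -> Bool
  unify b -> Bool ~ Int -> c
  unify b ~ Int
  unify Bool ~ c
_ _ : Bool
  unify Bool ~ Bool
  unify Int ~ Int
  unify Int ~ Int
  unify Int ~ Int
let y : Int
  unify Bool ~ Int
  FAIL: mismatch Bool ~ Int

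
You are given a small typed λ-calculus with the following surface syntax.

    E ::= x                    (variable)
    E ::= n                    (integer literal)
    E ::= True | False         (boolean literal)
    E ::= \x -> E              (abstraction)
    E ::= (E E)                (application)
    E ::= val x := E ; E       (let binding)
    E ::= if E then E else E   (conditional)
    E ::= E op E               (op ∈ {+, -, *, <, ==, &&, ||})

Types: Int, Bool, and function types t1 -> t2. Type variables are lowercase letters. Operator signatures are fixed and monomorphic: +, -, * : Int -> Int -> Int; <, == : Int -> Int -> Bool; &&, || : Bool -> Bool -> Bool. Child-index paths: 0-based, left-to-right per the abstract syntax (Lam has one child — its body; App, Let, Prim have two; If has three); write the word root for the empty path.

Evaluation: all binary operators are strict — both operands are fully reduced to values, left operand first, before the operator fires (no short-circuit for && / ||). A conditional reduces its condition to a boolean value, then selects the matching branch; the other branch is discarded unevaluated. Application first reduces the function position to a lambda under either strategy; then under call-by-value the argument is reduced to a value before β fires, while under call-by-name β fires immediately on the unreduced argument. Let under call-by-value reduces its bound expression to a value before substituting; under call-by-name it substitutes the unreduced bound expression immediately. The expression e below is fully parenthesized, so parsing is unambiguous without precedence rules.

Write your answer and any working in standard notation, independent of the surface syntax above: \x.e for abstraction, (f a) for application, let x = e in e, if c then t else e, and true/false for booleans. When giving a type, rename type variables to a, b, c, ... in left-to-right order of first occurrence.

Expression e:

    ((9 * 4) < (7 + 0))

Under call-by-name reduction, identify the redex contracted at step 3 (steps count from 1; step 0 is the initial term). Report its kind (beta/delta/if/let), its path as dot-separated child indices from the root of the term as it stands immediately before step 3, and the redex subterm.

Derivation:
step 0: ((9 * 4) < (7 + 0))
step 1: [delta@0] (36 < (7 + 0))
step 2: [delta@1] (36 < 7)
step 3: [delta@root] false

Answer: delta at root : (36 < 7)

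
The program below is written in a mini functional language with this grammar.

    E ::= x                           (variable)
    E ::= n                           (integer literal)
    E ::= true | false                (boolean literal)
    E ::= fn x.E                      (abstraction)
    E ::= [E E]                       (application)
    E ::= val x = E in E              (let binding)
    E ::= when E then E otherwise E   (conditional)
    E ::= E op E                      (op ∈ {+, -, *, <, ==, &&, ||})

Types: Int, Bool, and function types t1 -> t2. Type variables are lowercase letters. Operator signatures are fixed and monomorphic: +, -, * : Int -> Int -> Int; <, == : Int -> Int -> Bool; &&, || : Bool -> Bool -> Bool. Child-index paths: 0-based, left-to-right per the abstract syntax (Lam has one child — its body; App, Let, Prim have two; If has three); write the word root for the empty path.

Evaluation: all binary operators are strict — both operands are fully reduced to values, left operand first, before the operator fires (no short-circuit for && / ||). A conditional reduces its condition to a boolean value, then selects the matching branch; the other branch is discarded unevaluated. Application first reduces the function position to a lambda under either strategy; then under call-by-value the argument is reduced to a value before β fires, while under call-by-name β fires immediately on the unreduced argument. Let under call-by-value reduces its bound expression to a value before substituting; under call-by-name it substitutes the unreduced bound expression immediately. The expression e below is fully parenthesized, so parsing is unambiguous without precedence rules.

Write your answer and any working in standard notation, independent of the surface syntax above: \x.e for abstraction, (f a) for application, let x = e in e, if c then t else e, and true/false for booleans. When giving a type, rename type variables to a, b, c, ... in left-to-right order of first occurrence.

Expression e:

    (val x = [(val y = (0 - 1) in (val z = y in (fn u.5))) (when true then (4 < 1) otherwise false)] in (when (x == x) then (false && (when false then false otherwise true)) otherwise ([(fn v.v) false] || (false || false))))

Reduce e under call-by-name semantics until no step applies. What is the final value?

Working:
step 0: (let x = ((let y = (0 - 1) in (let z = y in (\u.5))) (if true then (4 < 1) else false)) in (if (x == x) then (false && (if false then false else true)) else (((\v.v) false) || (false || false))))
step 1: [let@root] (if (((let y = (0 - 1) in (let z = y in (\u.5))) (if true then (4 < 1) else false)) == ((let y = (0 - 1) in (let z = y in (\u.5))) (if true then (4 < 1) else false))) then (false && (if false then false else true)) else (((\v.v) false) || (false || false)))
step 2: [let@0.0.0] (if (((let z = (0 - 1) in (\u.5)) (if true then (4 < 1) else false)) == ((let y = (0 - 1) in (let z = y in (\u.5))) (if true then (4 < 1) else false))) then (false && (if false then false else true)) else (((\v.v) false) || (false || false)))
step 3: [let@0.0.0] (if (((\u.5) (if true then (4 < 1) else false)) == ((let y = (0 - 1) in (let z = y in (\u.5))) (if true then (4 < 1) else false))) then (false && (if false then false else true)) else (((\v.v) false) || (false || false)))
step 4: [beta@0.0] (if (5 == ((let y = (0 - 1) in (let z = y in (\u.5))) (if true then (4 < 1) else false))) then (false && (if false then false else true)) else (((\v.v) false) || (false || false)))
step 5: [let@0.1.0] (if (5 == ((let z = (0 - 1) in (\u.5)) (if true then (4 < 1) else false))) then (false && (if false then false else true)) else (((\v.v) false) || (false || false)))
step 6: [let@0.1.0] (if (5 == ((\u.5) (if true then (4 < 1) else false))) then (false && (if false then false else true)) else (((\v.v) false) || (false || false)))
step 7: [beta@0.1] (if (5 == 5) then (false && (if false then false else true)) else (((\v.v) false) || (false || false)))
step 8: [delta@0] (if true then (false && (if false then false else true)) else (((\v.v) false) || (false || false)))
step 9: [if@root] (false && (if false then false else true))
step 10: [if@1] (false && true)
step 11: [delta@root] false

Answer: false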